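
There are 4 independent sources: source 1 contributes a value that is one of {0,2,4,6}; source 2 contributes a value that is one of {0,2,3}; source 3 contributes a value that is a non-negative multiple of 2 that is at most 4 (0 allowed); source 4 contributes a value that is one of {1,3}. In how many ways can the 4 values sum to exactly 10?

The generating function for the choices is (1 + t² + t⁴ + t⁶)·(1 + t² + t³)·(1 + t² + t⁴)·(t + t³); the count is [t¹⁰].
(1 + t² + t⁴ + t⁶) has coefficients 1,0,1,0,1,0,1 for degrees 0…6.
(1 + t² + t³) has coefficients 1,0,1,1,0,0,0,0,0,0,0 for degrees 0…10.
Multiplying by (1 + t² + t⁴) gives running coefficients 1,0,2,1,2,1,1,1,0,0,0 for degrees 0…10.
Finally multiplying by (t + t³), the product of all factors after the first has coefficients 0,1,0,3,1,4,2,3,2,1,1 for degrees 0…10.
[t¹⁰] = 1·1 + 1·2 + 1·2 + 1·1 = 6.

6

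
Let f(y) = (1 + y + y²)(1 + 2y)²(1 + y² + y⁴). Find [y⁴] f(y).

14

(1 + y + y²) has coefficients 1,1,1 for degrees 0…2.
(1 + 2y)² has coefficients 1,4,4,0,0 for degrees 0…4.
Finally multiplying by (1 + y² + y⁴), the product of all factors after the first has coefficients 1,4,5,4,5 for degrees 0…4.
[y⁴] = 1·5 + 1·4 + 1·5 = 14.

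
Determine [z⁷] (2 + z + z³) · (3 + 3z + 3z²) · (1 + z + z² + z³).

6

(2 + z + z³) has coefficients 2,1,0,1 for degrees 0…3.
(3 + 3z + 3z²) has coefficients 3,3,3,0,0,0,0,0 for degrees 0…7.
Finally multiplying by (1 + z + z² + z³), the product of all factors after the first has coefficients 3,6,9,9,6,3,0,0 for degrees 0…7.
[z⁷] = 2·0 + 1·0 + 1·6 = 6.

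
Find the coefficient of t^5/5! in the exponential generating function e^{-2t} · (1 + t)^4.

The EGF product rule gives c_5 = Σ_{k_1+k_2=5} C(5; k_1,k_2) · ∏ g_i(k_i), where e^{-2t} gives (-2)^k; (1+t)^4 gives the falling factorial (4)_k.
g_1(k) for k = 0…5: 1, -2, 4, -8, 16, -32.
g_2(k) for k = 0…5: 1, 4, 12, 24, 24, 0.
c_5 = Σ_k C(5,k)·g_1(k)·g_2(5−k) = 5·(-2)·24 + 10·4·24 + 10·(-8)·12 + 5·16·4 + 1·(-32)·1 = −240 + 960 − 960 + 320 − 32 = 48.

48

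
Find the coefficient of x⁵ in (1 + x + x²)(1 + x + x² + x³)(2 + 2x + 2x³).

(1 + x + x²) has coefficients 1,1,1 for degrees 0…2.
(1 + x + x² + x³) has coefficients 1,1,1,1,0,0 for degrees 0…5.
Finally multiplying by (2 + 2x + 2x³), the product of all factors after the first has coefficients 2,4,4,6,4,2 for degrees 0…5.
[x⁵] = 1·2 + 1·4 + 1·6 = 12.

12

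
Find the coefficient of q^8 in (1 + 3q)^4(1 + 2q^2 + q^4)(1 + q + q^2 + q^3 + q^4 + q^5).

955

(1 + 3q)^4 has coefficients 1,12,54,108,81 for degrees 0…4.
(1 + 2q^2 + q^4) has coefficients 1,0,2,0,1,0,0,0,0 for degrees 0…8.
Finally multiplying by (1 + q + q^2 + q^3 + q^4 + q^5), the product of all factors after the first has coefficients 1,1,3,3,4,4,3,3,1 for degrees 0…8.
[q^8] = 1·1 + 12·3 + 54·3 + 108·4 + 81·4 = 955.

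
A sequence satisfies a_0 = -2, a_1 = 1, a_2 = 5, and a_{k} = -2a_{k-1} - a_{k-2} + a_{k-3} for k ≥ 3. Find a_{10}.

The ordinary generating function has denominator 1 + 2z + z^2 - z^3.
Iterating the recurrence: a_0,…,a_{10} = -2, 1, 5, -13, 22, -26, 17, 14, -71, 145, -205.

-205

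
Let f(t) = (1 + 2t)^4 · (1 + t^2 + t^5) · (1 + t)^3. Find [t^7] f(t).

(1 + 2t)^4 has coefficients 1,8,24,32,16 for degrees 0…4.
(1 + t^2 + t^5) has coefficients 1,0,1,0,0,1,0,0 for degrees 0…7.
Finally multiplying by (1 + t)^3, the product of all factors after the first has coefficients 1,3,4,4,3,2,3,3 for degrees 0…7.
[t^7] = 1·3 + 8·3 + 24·2 + 32·3 + 16·4 = 235.

235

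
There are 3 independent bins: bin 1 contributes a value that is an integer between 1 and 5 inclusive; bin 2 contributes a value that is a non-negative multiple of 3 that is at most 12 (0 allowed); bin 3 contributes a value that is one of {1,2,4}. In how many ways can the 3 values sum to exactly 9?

6

The generating function for the choices is (y + y² + y³ + y⁴ + y⁵)·(1 + y³ + y⁶ + y⁹ + y¹²)·(y + y² + y⁴); the count is [y⁹].
(y + y² + y³ + y⁴ + y⁵) has coefficients 0,1,1,1,1,1 for degrees 0…5.
(1 + y³ + y⁶ + y⁹ + y¹²) has coefficients 1,0,0,1,0,0,1,0,0,1 for degrees 0…9.
Finally multiplying by (y + y² + y⁴), the product of all factors after the first has coefficients 0,1,1,0,2,1,0,2,1,0 for degrees 0…9.
[y⁹] = 1·1 + 1·2 + 1·0 + 1·1 + 1·2 = 6.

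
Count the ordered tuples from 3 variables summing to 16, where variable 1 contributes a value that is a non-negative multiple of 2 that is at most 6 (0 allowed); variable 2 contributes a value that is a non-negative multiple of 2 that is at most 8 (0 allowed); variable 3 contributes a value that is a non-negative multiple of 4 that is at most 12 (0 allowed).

9

The generating function for the choices is (1 + q² + q⁴ + q⁶)·(1 + q² + q⁴ + q⁶ + q⁸)·(1 + q⁴ + q⁸ + q¹²); the count is [q¹⁶].
(1 + q² + q⁴ + q⁶) has coefficients 1,0,1,0,1,0,1 for degrees 0…6.
(1 + q² + q⁴ + q⁶ + q⁸) has coefficients 1,0,1,0,1,0,1,0,1,0,0,0,0,0,0,0,0 for degrees 0…16.
Finally multiplying by (1 + q⁴ + q⁸ + q¹²), the product of all factors after the first has coefficients 1,0,1,0,2,0,2,0,3,0,2,0,3,0,2,0,2 for degrees 0…16.
[q¹⁶] = 1·2 + 1·2 + 1·3 + 1·2 = 9.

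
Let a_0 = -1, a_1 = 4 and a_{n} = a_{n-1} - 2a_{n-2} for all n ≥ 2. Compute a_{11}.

The ordinary generating function has denominator 1 - t + 2t^2.
Iterating the recurrence: a_0,…,a_{11} = -1, 4, 6, -2, -14, -10, 18, 38, 2, -74, -78, 70.

70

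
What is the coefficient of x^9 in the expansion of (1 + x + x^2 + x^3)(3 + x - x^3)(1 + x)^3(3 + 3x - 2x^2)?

-3

(1 + x + x^2 + x^3) has coefficients 1,1,1,1 for degrees 0…3.
(3 + x - x^3) has coefficients 3,1,0,-1,0,0,0,0,0,0 for degrees 0…9.
Multiplying by (1 + x)^3 gives running coefficients 3,10,12,5,-2,-3,-1,0,0,0 for degrees 0…9.
Finally multiplying by (3 + 3x - 2x^2), the product of all factors after the first has coefficients 9,39,60,31,-15,-25,-8,3,2,0 for degrees 0…9.
[x^9] = 1·0 + 1·2 + 1·3 + 1·(-8) = -3.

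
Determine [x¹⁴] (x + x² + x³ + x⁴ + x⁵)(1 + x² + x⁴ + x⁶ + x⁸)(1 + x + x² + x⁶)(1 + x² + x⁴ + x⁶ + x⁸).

35

(x + x² + x³ + x⁴ + x⁵) has coefficients 0,1,1,1,1,1 for degrees 0…5.
(1 + x² + x⁴ + x⁶ + x⁸) has coefficients 1,0,1,0,1,0,1,0,1,0,0,0,0,0,0 for degrees 0…14.
Multiplying by (1 + x + x² + x⁶) gives running coefficients 1,1,2,1,2,1,3,1,3,1,2,0,1,0,1 for degrees 0…14.
Finally multiplying by (1 + x² + x⁴ + x⁶ + x⁸), the product of all factors after the first has coefficients 1,1,3,2,5,3,8,4,11,5,12,4,11,3,10 for degrees 0…14.
[x¹⁴] = 1·3 + 1·11 + 1·4 + 1·12 + 1·5 = 35.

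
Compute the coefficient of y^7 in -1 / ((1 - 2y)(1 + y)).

-85

Partial fractions give a closed form: a_n = (-2/3)·2^n + (-1/3)·(-1)^n.
At n = 7: a_7 = -85.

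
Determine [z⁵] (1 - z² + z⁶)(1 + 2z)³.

-8

(1 - z² + z⁶) has coefficients 1,0,-1,0,0,0 for degrees 0…5.
(1 + 2z)³ has coefficients 1,6,12,8,0,0 for degrees 0…5.
[z⁵] = 1·0 − 1·8 = -8.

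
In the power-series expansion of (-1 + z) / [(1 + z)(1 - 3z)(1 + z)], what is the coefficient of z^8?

-2465

The denominator gives the recurrence a_n = a_(n−1) + 5a_(n−2) + 3a_(n−3) for n ≥ 3; the numerator fixes a_0 = -1, a_1 = 0, a_2 = -5.
Iterating: -1, 0, -5, -8, -33, -88, -277, -816, -2465, so a_8 = -2465.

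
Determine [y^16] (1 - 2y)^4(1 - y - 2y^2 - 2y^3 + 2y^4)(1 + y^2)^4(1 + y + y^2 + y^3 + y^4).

274

(1 - 2y)^4 has coefficients 1,-8,24,-32,16 for degrees 0…4.
(1 - y - 2y^2 - 2y^3 + 2y^4) has coefficients 1,-1,-2,-2,2,0,0,0,0,0,0,0,0,0,0,0,0 for degrees 0…16.
Multiplying by (1 + y^2)^4 gives running coefficients 1,-1,2,-6,0,-14,0,-16,5,-9,6,-2,2,0,0,0,0 for degrees 0…16.
Finally multiplying by (1 + y + y^2 + y^3 + y^4), the product of all factors after the first has coefficients 1,0,2,-4,-4,-19,-18,-36,-25,-34,-14,-16,2,-3,6,0,2 for degrees 0…16.
[y^16] = 1·2 − 8·0 + 24·6 − 32·(-3) + 16·2 = 274.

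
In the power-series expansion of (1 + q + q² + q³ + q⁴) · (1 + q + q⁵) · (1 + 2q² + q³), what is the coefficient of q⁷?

(1 + q + q² + q³ + q⁴) has coefficients 1,1,1,1,1 for degrees 0…4.
(1 + q + q⁵) has coefficients 1,1,0,0,0,1,0,0 for degrees 0…7.
Finally multiplying by (1 + 2q² + q³), the product of all factors after the first has coefficients 1,1,2,3,1,1,0,2 for degrees 0…7.
[q⁷] = 1·2 + 1·0 + 1·1 + 1·1 + 1·3 = 7.

7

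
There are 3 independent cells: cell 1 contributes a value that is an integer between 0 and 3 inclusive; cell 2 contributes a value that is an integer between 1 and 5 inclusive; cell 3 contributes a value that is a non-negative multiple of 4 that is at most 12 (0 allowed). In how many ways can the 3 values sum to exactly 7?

The generating function for the choices is (1 + z + z² + z³)·(z + z² + z³ + z⁴ + z⁵)·(1 + z⁴ + z⁸ + z¹²); the count is [z⁷].
(1 + z + z² + z³) has coefficients 1,1,1,1 for degrees 0…3.
(z + z² + z³ + z⁴ + z⁵) has coefficients 0,1,1,1,1,1,0,0 for degrees 0…7.
Finally multiplying by (1 + z⁴ + z⁸ + z¹²), the product of all factors after the first has coefficients 0,1,1,1,1,2,1,1 for degrees 0…7.
[z⁷] = 1·1 + 1·1 + 1·2 + 1·1 = 5.

5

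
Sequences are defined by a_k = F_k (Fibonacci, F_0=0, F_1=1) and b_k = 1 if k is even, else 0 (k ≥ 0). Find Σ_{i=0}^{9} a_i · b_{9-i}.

Write out a_i and b_{9-i} for i = 0,…,9 and sum the products.
Σ = 0·0 + 1·1 + 1·0 + 2·1 + 3·0 + 5·1 + 8·0 + 13·1 + 21·0 + 34·1 = 55.

55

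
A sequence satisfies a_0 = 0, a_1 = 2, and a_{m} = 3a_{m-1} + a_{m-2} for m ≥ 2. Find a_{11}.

The ordinary generating function has denominator 1 - 3x - x^2.
Iterating the recurrence: a_0,…,a_{11} = 0, 2, 6, 20, 66, 218, 720, 2378, 7854, 25940, 85674, 282962.

282962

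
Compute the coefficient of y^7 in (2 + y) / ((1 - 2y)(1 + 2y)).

64

Partial fractions give a closed form: a_n = (5/4)·2^n + (3/4)·(-2)^n.
At n = 7: a_7 = 64.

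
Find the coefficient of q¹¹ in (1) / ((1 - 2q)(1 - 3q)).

527345

The denominator gives the recurrence a_n = 5a_(n−1) − 6a_(n−2) for n ≥ 3; the numerator fixes a_0 = 1, a_1 = 5, a_2 = 19.
Iterating: 1, 5, 19, 65, 211, 665, 2059, 6305, 19171, 58025, 175099, 527345, so a_11 = 527345.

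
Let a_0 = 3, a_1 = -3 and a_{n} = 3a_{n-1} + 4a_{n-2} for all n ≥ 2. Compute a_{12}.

The ordinary generating function has denominator 1 - 3y - 4y^2.
Iterating the recurrence: a_0,…,a_{12} = 3, -3, 3, -3, 3, -3, 3, -3, 3, -3, 3, -3, 3.

3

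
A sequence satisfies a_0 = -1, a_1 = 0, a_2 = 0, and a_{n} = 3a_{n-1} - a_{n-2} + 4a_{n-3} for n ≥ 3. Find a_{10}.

-9324

The ordinary generating function has denominator 1 - 3x + x^2 - 4x^3.
Iterating the recurrence: a_0,…,a_{10} = -1, 0, 0, -4, -12, -32, -100, -316, -976, -3012, -9324.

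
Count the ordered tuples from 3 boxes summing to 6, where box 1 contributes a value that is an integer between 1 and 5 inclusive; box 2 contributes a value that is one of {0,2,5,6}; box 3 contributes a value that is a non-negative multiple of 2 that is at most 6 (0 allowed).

5

The generating function for the choices is (y + y² + y³ + y⁴ + y⁵)·(1 + y² + y⁵ + y⁶)·(1 + y² + y⁴ + y⁶); the count is [y⁶].
(y + y² + y³ + y⁴ + y⁵) has coefficients 0,1,1,1,1,1 for degrees 0…5.
(1 + y² + y⁵ + y⁶) has coefficients 1,0,1,0,0,1,1 for degrees 0…6.
Finally multiplying by (1 + y² + y⁴ + y⁶), the product of all factors after the first has coefficients 1,0,2,0,2,1,3 for degrees 0…6.
[y⁶] = 1·1 + 1·2 + 1·0 + 1·2 + 1·0 = 5.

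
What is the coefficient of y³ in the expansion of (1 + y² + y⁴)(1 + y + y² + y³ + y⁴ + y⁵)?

(1 + y² + y⁴) has coefficients 1,0,1,0 for degrees 0…3.
(1 + y + y² + y³ + y⁴ + y⁵) has coefficients 1,1,1,1 for degrees 0…3.
[y³] = 1·1 + 1·1 = 2.

2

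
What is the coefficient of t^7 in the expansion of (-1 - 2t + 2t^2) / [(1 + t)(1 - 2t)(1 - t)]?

Partial fractions give a closed form: a_n = (1/2)·(-1)^n + (-2)·2^n + (1/2)·1^n.
At n = 7: a_7 = -256.

-256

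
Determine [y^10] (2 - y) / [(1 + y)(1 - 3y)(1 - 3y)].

The denominator gives the recurrence a_n = 5a_(n−1) − 3a_(n−2) − 9a_(n−3) for n ≥ 3; the numerator fixes a_0 = 2, a_1 = 9, a_2 = 39.
Iterating: 2, 9, 39, 150, 552, 1959, 6789, 23100, 77502, 257109, 845139, so a_10 = 845139.

845139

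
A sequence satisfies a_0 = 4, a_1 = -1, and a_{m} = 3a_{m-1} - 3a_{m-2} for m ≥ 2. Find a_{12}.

The ordinary generating function has denominator 1 - 3q + 3q^2.
Iterating the recurrence: a_0,…,a_{12} = 4, -1, -15, -42, -81, -117, -108, 27, 405, 1134, 2187, 3159, 2916.

2916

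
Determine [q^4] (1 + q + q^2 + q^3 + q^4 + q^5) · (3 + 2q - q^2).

(1 + q + q^2 + q^3 + q^4 + q^5) has coefficients 1,1,1,1,1 for degrees 0…4.
(3 + 2q - q^2) has coefficients 3,2,-1,0,0 for degrees 0…4.
[q^4] = 1·0 + 1·0 + 1·(-1) + 1·2 + 1·3 = 4.

4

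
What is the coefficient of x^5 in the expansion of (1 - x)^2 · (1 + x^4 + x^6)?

-2

(1 - x)^2 has coefficients 1,-2,1 for degrees 0…2.
(1 + x^4 + x^6) has coefficients 1,0,0,0,1,0 for degrees 0…5.
[x^5] = 1·0 − 2·1 + 1·0 = -2.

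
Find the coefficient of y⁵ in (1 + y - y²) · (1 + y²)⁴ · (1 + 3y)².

(1 + y - y²) has coefficients 1,1,-1 for degrees 0…2.
(1 + y²)⁴ has coefficients 1,0,4,0,6,0 for degrees 0…5.
Finally multiplying by (1 + 3y)², the product of all factors after the first has coefficients 1,6,13,24,42,36 for degrees 0…5.
[y⁵] = 1·36 + 1·42 − 1·24 = 54.

54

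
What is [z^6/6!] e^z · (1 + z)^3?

229

The EGF product rule gives c_6 = Σ_{k_1+k_2=6} C(6; k_1,k_2) · ∏ g_i(k_i), where e^z gives (1)^k; (1+z)^3 gives the falling factorial (3)_k.
g_1(k) for k = 0…6: 1, 1, 1, 1, 1, 1, 1.
g_2(k) for k = 0…6: 1, 3, 6, 6, 0, 0, 0.
c_6 = Σ_k C(6,k)·g_1(k)·g_2(6−k) = 20·1·6 + 15·1·6 + 6·1·3 + 1·1·1 = 120 + 90 + 18 + 1 = 229.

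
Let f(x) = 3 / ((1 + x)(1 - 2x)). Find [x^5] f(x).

The denominator gives the recurrence a_n = a_(n−1) + 2a_(n−2) for n ≥ 2; the numerator fixes a_0 = 3, a_1 = 3.
Iterating: 3, 3, 9, 15, 33, 63, so a_5 = 63.

63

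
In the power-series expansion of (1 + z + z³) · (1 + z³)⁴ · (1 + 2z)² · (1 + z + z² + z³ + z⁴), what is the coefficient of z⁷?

(1 + z + z³) has coefficients 1,1,0,1 for degrees 0…3.
(1 + z³)⁴ has coefficients 1,0,0,4,0,0,6,0 for degrees 0…7.
Multiplying by (1 + 2z)² gives running coefficients 1,4,4,4,16,16,6,24 for degrees 0…7.
Finally multiplying by (1 + z + z² + z³ + z⁴), the product of all factors after the first has coefficients 1,5,9,13,29,44,46,66 for degrees 0…7.
[z⁷] = 1·66 + 1·46 + 1·29 = 141.

141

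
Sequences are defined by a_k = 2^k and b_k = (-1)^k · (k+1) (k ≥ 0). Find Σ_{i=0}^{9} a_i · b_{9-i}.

224

This is [x^9] in the product of the two ordinary generating functions.
Σ = 1·(-10) + 2·9 + 4·(-8) + 8·7 + 16·(-6) + 32·5 + 64·(-4) + 128·3 + 256·(-2) + 512·1 = 224.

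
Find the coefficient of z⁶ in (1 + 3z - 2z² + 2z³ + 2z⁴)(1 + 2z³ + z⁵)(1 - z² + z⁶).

0

(1 + 3z - 2z² + 2z³ + 2z⁴) has coefficients 1,3,-2,2,2 for degrees 0…4.
(1 + 2z³ + z⁵) has coefficients 1,0,0,2,0,1,0 for degrees 0…6.
Finally multiplying by (1 - z² + z⁶), the product of all factors after the first has coefficients 1,0,-1,2,0,-1,1 for degrees 0…6.
[z⁶] = 1·1 + 3·(-1) − 2·0 + 2·2 + 2·(-1) = 0.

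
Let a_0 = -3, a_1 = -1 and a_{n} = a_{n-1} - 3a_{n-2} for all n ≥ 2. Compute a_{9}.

The ordinary generating function has denominator 1 - t + 3t^2.
Iterating the recurrence: a_0,…,a_{9} = -3, -1, 8, 11, -13, -46, -7, 131, 152, -241.

-241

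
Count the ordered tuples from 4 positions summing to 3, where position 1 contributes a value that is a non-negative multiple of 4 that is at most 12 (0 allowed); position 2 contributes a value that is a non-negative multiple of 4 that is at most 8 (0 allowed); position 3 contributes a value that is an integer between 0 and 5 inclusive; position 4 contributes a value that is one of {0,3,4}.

The generating function for the choices is (1 + y⁴ + y⁸ + y¹²)·(1 + y⁴ + y⁸)·(1 + y + y² + y³ + y⁴ + y⁵)·(1 + y³ + y⁴); the count is [y³].
(1 + y⁴ + y⁸ + y¹²) has coefficients 1,0,0,0 for degrees 0…3.
(1 + y⁴ + y⁸) has coefficients 1,0,0,0 for degrees 0…3.
Multiplying by (1 + y + y² + y³ + y⁴ + y⁵) gives running coefficients 1,1,1,1 for degrees 0…3.
Finally multiplying by (1 + y³ + y⁴), the product of all factors after the first has coefficients 1,1,1,2 for degrees 0…3.
[y³] = 1·2 = 2.

2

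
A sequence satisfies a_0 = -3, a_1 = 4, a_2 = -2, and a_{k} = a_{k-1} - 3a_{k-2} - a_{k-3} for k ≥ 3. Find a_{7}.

-5

The ordinary generating function has denominator 1 - q + 3q^2 + q^3.
Iterating the recurrence: a_0,…,a_{7} = -3, 4, -2, -11, -9, 26, 64, -5.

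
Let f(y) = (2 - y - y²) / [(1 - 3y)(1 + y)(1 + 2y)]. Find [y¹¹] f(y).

Partial fractions give a closed form: a_n = (7/10)·3^n + (-1/2)·(-1)^n + (9/5)·(-2)^n.
At n = 11: a_11 = 120317.

120317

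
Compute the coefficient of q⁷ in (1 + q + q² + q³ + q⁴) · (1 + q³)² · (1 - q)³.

-3

(1 + q + q² + q³ + q⁴) has coefficients 1,1,1,1,1 for degrees 0…4.
(1 + q³)² has coefficients 1,0,0,2,0,0,1,0 for degrees 0…7.
Finally multiplying by (1 - q)³, the product of all factors after the first has coefficients 1,-3,3,1,-6,6,-1,-3 for degrees 0…7.
[q⁷] = 1·(-3) + 1·(-1) + 1·6 + 1·(-6) + 1·1 = -3.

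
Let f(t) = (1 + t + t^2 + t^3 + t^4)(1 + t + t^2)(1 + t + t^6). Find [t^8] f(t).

3

(1 + t + t^2 + t^3 + t^4) has coefficients 1,1,1,1,1 for degrees 0…4.
(1 + t + t^2) has coefficients 1,1,1,0,0,0,0,0,0 for degrees 0…8.
Finally multiplying by (1 + t + t^6), the product of all factors after the first has coefficients 1,2,2,1,0,0,1,1,1 for degrees 0…8.
[t^8] = 1·1 + 1·1 + 1·1 + 1·0 + 1·0 = 3.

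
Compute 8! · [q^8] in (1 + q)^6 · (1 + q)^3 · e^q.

The EGF product rule gives c_8 = Σ_{k_1+k_2+k_3=8} C(8; k_1,k_2,k_3) · ∏ g_i(k_i), where (1+q)^6 gives the falling factorial (6)_k; (1+q)^3 gives the falling factorial (3)_k; e^q gives (1)^k.
g_1(k) for k = 0…8: 1, 6, 30, 120, 360, 720, 720, 0, 0.
g_2(k) for k = 0…8: 1, 3, 6, 6, 0, 0, 0, 0, 0.
g_3(k) for k = 0…8: 1, 1, 1, 1, 1, 1, 1, 1, 1.
First combine the last two factors: h(k) = Σ_j C(k,j)·g_2(j)·g_3(k−j) for k = 0…8: 1, 4, 13, 34, 73, 136, 229, 358, 529.
c_8 = Σ_k C(8,k)·g_1(k)·h(8−k) = 1·1·529 + 8·6·358 + 28·30·229 + 56·120·136 + 70·360·73 + 56·720·34 + 28·720·13 = 529 + 17184 + 192360 + 913920 + 1839600 + 1370880 + 262080 = 4596553.

4596553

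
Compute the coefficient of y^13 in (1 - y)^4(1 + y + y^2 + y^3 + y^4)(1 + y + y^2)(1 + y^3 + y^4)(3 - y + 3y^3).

(1 - y)^4 has coefficients 1,-4,6,-4,1 for degrees 0…4.
(1 + y + y^2 + y^3 + y^4) has coefficients 1,1,1,1,1,0,0,0,0,0,0,0,0,0 for degrees 0…13.
Multiplying by (1 + y + y^2) gives running coefficients 1,2,3,3,3,2,1,0,0,0,0,0,0,0 for degrees 0…13.
Multiplying by (1 + y^3 + y^4) gives running coefficients 1,2,3,4,6,7,7,6,5,3,1,0,0,0 for degrees 0…13.
Finally multiplying by (3 - y + 3y^3), the product of all factors after the first has coefficients 3,5,7,12,20,24,26,29,30,25,18,14,9,3 for degrees 0…13.
[y^13] = 1·3 − 4·9 + 6·14 − 4·18 + 1·25 = 4.

4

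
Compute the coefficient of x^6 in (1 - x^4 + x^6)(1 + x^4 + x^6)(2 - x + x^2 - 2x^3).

4

(1 - x^4 + x^6) has coefficients 1,0,0,0,-1,0,1 for degrees 0…6.
(1 + x^4 + x^6) has coefficients 1,0,0,0,1,0,1 for degrees 0…6.
Finally multiplying by (2 - x + x^2 - 2x^3), the product of all factors after the first has coefficients 2,-1,1,-2,2,-1,3 for degrees 0…6.
[x^6] = 1·3 − 1·1 + 1·2 = 4.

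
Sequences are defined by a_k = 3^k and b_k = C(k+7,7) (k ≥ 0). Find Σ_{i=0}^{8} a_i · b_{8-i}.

159750

This is [x^8] in the product of the two ordinary generating functions.
Σ = 1·6435 + 3·3432 + 9·1716 + 27·792 + 81·330 + 243·120 + 729·36 + 2187·8 + 6561·1 = 159750.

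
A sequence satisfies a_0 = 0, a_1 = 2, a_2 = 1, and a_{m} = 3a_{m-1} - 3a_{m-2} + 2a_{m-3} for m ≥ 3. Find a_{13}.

-2728

The ordinary generating function has denominator 1 - 3t + 3t^2 - 2t^3.
Iterating the recurrence: a_0,…,a_{13} = 0, 2, 1, -3, -8, -13, -21, -40, -83, -171, -344, -685, -1365, -2728.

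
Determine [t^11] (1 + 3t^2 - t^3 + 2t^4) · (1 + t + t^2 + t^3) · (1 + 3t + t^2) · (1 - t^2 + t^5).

15

(1 + 3t^2 - t^3 + 2t^4) has coefficients 1,0,3,-1,2 for degrees 0…4.
(1 + t + t^2 + t^3) has coefficients 1,1,1,1,0,0,0,0,0,0,0,0 for degrees 0…11.
Multiplying by (1 + 3t + t^2) gives running coefficients 1,4,5,5,4,1,0,0,0,0,0,0 for degrees 0…11.
Finally multiplying by (1 - t^2 + t^5), the product of all factors after the first has coefficients 1,4,4,1,-1,-3,0,4,5,4,1,0 for degrees 0…11.
[t^11] = 1·0 + 3·4 − 1·5 + 2·4 = 15.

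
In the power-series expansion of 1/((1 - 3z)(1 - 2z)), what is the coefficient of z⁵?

665

Partial fractions give a closed form: a_n = (3)·3^n + (-2)·2^n.
At n = 5: a_5 = 665.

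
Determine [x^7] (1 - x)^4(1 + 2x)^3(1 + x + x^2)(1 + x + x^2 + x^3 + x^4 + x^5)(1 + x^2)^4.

-22

(1 - x)^4 has coefficients 1,-4,6,-4,1 for degrees 0…4.
(1 + 2x)^3 has coefficients 1,6,12,8,0,0,0,0 for degrees 0…7.
Multiplying by (1 + x + x^2) gives running coefficients 1,7,19,26,20,8,0,0 for degrees 0…7.
Multiplying by (1 + x + x^2 + x^3 + x^4 + x^5) gives running coefficients 1,8,27,53,73,81,80,73 for degrees 0…7.
Finally multiplying by (1 + x^2)^4, the product of all factors after the first has coefficients 1,8,31,85,187,341,538,747 for degrees 0…7.
[x^7] = 1·747 − 4·538 + 6·341 − 4·187 + 1·85 = -22.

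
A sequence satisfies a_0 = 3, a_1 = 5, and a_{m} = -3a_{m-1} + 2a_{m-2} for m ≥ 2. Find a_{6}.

The ordinary generating function has denominator 1 + 3x - 2x^2.
Iterating the recurrence: a_0,…,a_{6} = 3, 5, -9, 37, -129, 461, -1641.

-1641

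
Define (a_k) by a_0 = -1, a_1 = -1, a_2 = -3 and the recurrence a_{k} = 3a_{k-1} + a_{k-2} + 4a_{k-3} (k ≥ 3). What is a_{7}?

The ordinary generating function has denominator 1 - 3z - z^2 - 4z^3.
Iterating the recurrence: a_0,…,a_{7} = -1, -1, -3, -14, -49, -173, -624, -2241.

-2241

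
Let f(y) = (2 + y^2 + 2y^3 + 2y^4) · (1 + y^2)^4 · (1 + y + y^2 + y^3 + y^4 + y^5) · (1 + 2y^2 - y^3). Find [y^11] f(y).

163

(2 + y^2 + 2y^3 + 2y^4) has coefficients 2,0,1,2,2 for degrees 0…4.
(1 + y^2)^4 has coefficients 1,0,4,0,6,0,4,0,1,0,0,0 for degrees 0…11.
Multiplying by (1 + y + y^2 + y^3 + y^4 + y^5) gives running coefficients 1,1,5,5,11,11,14,14,11,11,5,5 for degrees 0…11.
Finally multiplying by (1 + 2y^2 - y^3), the product of all factors after the first has coefficients 1,1,7,6,20,16,31,25,28,25,13,16 for degrees 0…11.
[y^11] = 2·16 + 1·25 + 2·28 + 2·25 = 163.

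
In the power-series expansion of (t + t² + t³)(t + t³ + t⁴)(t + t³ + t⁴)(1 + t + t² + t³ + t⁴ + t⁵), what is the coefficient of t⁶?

(t + t² + t³) has coefficients 0,1,1,1 for degrees 0…3.
(t + t³ + t⁴) has coefficients 0,1,0,1,1,0,0 for degrees 0…6.
Multiplying by (t + t³ + t⁴) gives running coefficients 0,0,1,0,2,2,1 for degrees 0…6.
Finally multiplying by (1 + t + t² + t³ + t⁴ + t⁵), the product of all factors after the first has coefficients 0,0,1,1,3,5,6 for degrees 0…6.
[t⁶] = 1·5 + 1·3 + 1·1 = 9.

9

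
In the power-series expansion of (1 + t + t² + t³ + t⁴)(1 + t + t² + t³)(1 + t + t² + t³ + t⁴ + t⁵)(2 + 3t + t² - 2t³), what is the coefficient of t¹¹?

6

(1 + t + t² + t³ + t⁴) has coefficients 1,1,1,1,1 for degrees 0…4.
(1 + t + t² + t³) has coefficients 1,1,1,1,0,0,0,0,0,0,0,0 for degrees 0…11.
Multiplying by (1 + t + t² + t³ + t⁴ + t⁵) gives running coefficients 1,2,3,4,4,4,3,2,1,0,0,0 for degrees 0…11.
Finally multiplying by (2 + 3t + t² - 2t³), the product of all factors after the first has coefficients 2,7,13,17,19,18,14,9,3,-1,-3,-2 for degrees 0…11.
[t¹¹] = 1·(-2) + 1·(-3) + 1·(-1) + 1·3 + 1·9 = 6.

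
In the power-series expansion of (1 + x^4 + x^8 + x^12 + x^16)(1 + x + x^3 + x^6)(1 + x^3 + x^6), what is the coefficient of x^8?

(1 + x^4 + x^8 + x^12 + x^16) has coefficients 1,0,0,0,1,0,0,0,1 for degrees 0…8.
(1 + x + x^3 + x^6) has coefficients 1,1,0,1,0,0,1,0,0 for degrees 0…8.
Finally multiplying by (1 + x^3 + x^6), the product of all factors after the first has coefficients 1,1,0,2,1,0,3,1,0 for degrees 0…8.
[x^8] = 1·0 + 1·1 + 1·1 = 2.

2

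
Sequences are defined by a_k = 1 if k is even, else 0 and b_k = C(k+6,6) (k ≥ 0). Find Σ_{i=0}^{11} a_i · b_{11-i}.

This is [x^11] in the product of the two ordinary generating functions.
Σ = 1·12376 + 0·8008 + 1·5005 + 0·3003 + 1·1716 + 0·924 + 1·462 + 0·210 + 1·84 + 0·28 + 1·7 + 0·1 = 19650.

19650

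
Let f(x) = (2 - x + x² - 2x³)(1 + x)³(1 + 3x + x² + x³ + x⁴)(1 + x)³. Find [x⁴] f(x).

(2 - x + x² - 2x³) has coefficients 2,-1,1,-2 for degrees 0…3.
(1 + x)³ has coefficients 1,3,3,1,0 for degrees 0…4.
Multiplying by (1 + 3x + x² + x³ + x⁴) gives running coefficients 1,6,13,14,10 for degrees 0…4.
Finally multiplying by (1 + x)³, the product of all factors after the first has coefficients 1,9,34,72,97 for degrees 0…4.
[x⁴] = 2·97 − 1·72 + 1·34 − 2·9 = 138.

138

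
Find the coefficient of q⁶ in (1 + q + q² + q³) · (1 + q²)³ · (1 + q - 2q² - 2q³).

-10

(1 + q + q² + q³) has coefficients 1,1,1,1 for degrees 0…3.
(1 + q²)³ has coefficients 1,0,3,0,3,0,1 for degrees 0…6.
Finally multiplying by (1 + q - 2q² - 2q³), the product of all factors after the first has coefficients 1,1,1,1,-3,-3,-5 for degrees 0…6.
[q⁶] = 1·(-5) + 1·(-3) + 1·(-3) + 1·1 = -10.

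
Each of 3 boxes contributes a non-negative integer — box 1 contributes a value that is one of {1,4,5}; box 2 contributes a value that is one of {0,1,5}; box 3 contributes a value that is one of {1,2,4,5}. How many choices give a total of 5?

2

The generating function for the choices is (x + x^4 + x^5)·(1 + x + x^5)·(x + x^2 + x^4 + x^5); the count is [x^5].
(x + x^4 + x^5) has coefficients 0,1,0,0,1,1 for degrees 0…5.
(1 + x + x^5) has coefficients 1,1,0,0,0,1 for degrees 0…5.
Finally multiplying by (x + x^2 + x^4 + x^5), the product of all factors after the first has coefficients 0,1,2,1,1,2 for degrees 0…5.
[x^5] = 1·1 + 1·1 + 1·0 = 2.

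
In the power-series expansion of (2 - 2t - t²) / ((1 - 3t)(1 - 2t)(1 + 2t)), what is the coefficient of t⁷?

The denominator gives the recurrence a_n = 3a_(n−1) + 4a_(n−2) − 12a_(n−3) for n ≥ 3; the numerator fixes a_0 = 2, a_1 = 4, a_2 = 19.
Iterating: 2, 4, 19, 49, 175, 493, 1591, 4645, so a_7 = 4645.

4645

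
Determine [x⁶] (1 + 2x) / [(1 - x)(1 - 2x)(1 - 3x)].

Partial fractions give a closed form: a_n = (3/2)·1^n + (-8)·2^n + (15/2)·3^n.
At n = 6: a_6 = 4957.

4957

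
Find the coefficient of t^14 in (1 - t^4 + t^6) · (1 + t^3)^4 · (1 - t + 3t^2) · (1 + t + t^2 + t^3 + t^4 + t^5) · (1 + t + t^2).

45

(1 - t^4 + t^6) has coefficients 1,0,0,0,-1,0,1 for degrees 0…6.
(1 + t^3)^4 has coefficients 1,0,0,4,0,0,6,0,0,4,0,0,1,0,0 for degrees 0…14.
Multiplying by (1 - t + 3t^2) gives running coefficients 1,-1,3,4,-4,12,6,-6,18,4,-4,12,1,-1,3 for degrees 0…14.
Multiplying by (1 + t + t^2 + t^3 + t^4 + t^5) gives running coefficients 1,0,3,7,3,15,20,15,30,30,30,30,25,30,15 for degrees 0…14.
Finally multiplying by (1 + t + t^2), the product of all factors after the first has coefficients 1,1,4,10,13,25,38,50,65,75,90,90,85,85,70 for degrees 0…14.
[t^14] = 1·70 − 1·90 + 1·65 = 45.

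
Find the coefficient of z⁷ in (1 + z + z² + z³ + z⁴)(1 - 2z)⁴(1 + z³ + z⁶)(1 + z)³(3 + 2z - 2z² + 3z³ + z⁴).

(1 + z + z² + z³ + z⁴) has coefficients 1,1,1,1,1 for degrees 0…4.
(1 - 2z)⁴ has coefficients 1,-8,24,-32,16,0,0,0 for degrees 0…7.
Multiplying by (1 + z³ + z⁶) gives running coefficients 1,-8,24,-31,8,24,-31,8 for degrees 0…7.
Multiplying by (1 + z)³ gives running coefficients 1,-5,3,18,-21,-21,34,-5 for degrees 0…7.
Finally multiplying by (3 + 2z - 2z² + 3z³ + z⁴), the product of all factors after the first has coefficients 3,-13,-3,73,-47,-137,159,50 for degrees 0…7.
[z⁷] = 1·50 + 1·159 + 1·(-137) + 1·(-47) + 1·73 = 98.

98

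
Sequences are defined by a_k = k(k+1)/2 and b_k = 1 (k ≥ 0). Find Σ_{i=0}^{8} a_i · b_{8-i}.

This is [x^8] in the product of the two ordinary generating functions.
Σ = 0·1 + 1·1 + 3·1 + 6·1 + 10·1 + 15·1 + 21·1 + 28·1 + 36·1 = 120.

120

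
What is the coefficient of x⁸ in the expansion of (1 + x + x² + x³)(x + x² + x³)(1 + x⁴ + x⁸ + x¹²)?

(1 + x + x² + x³) has coefficients 1,1,1,1 for degrees 0…3.
(x + x² + x³) has coefficients 0,1,1,1,0,0,0,0,0 for degrees 0…8.
Finally multiplying by (1 + x⁴ + x⁸ + x¹²), the product of all factors after the first has coefficients 0,1,1,1,0,1,1,1,0 for degrees 0…8.
[x⁸] = 1·0 + 1·1 + 1·1 + 1·1 = 3.

3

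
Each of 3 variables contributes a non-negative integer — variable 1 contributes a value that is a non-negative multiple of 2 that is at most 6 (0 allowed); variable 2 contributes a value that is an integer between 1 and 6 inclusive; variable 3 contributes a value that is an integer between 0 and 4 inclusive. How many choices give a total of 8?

14

The generating function for the choices is (1 + x^2 + x^4 + x^6)·(x + x^2 + x^3 + x^4 + x^5 + x^6)·(1 + x + x^2 + x^3 + x^4); the count is [x^8].
(1 + x^2 + x^4 + x^6) has coefficients 1,0,1,0,1,0,1 for degrees 0…6.
(x + x^2 + x^3 + x^4 + x^5 + x^6) has coefficients 0,1,1,1,1,1,1,0,0 for degrees 0…8.
Finally multiplying by (1 + x + x^2 + x^3 + x^4), the product of all factors after the first has coefficients 0,1,2,3,4,5,5,4,3 for degrees 0…8.
[x^8] = 1·3 + 1·5 + 1·4 + 1·2 = 14.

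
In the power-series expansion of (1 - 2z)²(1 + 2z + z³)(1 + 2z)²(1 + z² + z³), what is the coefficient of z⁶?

1

(1 - 2z)² has coefficients 1,-4,4 for degrees 0…2.
(1 + 2z + z³) has coefficients 1,2,0,1,0,0,0 for degrees 0…6.
Multiplying by (1 + 2z)² gives running coefficients 1,6,12,9,4,4,0 for degrees 0…6.
Finally multiplying by (1 + z² + z³), the product of all factors after the first has coefficients 1,6,13,16,22,25,13 for degrees 0…6.
[z⁶] = 1·13 − 4·25 + 4·22 = 1.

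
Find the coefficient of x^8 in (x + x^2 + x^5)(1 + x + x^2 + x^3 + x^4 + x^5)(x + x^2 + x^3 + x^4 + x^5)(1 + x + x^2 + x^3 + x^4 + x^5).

49

(x + x^2 + x^5) has coefficients 0,1,1,0,0,1 for degrees 0…5.
(1 + x + x^2 + x^3 + x^4 + x^5) has coefficients 1,1,1,1,1,1,0,0,0 for degrees 0…8.
Multiplying by (x + x^2 + x^3 + x^4 + x^5) gives running coefficients 0,1,2,3,4,5,5,4,3 for degrees 0…8.
Finally multiplying by (1 + x + x^2 + x^3 + x^4 + x^5), the product of all factors after the first has coefficients 0,1,3,6,10,15,20,23,24 for degrees 0…8.
[x^8] = 1·23 + 1·20 + 1·6 = 49.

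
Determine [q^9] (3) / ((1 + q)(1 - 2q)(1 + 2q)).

-1023

Partial fractions give a closed form: a_n = (-1)·(-1)^n + (1)·2^n + (3)·(-2)^n.
At n = 9: a_9 = -1023.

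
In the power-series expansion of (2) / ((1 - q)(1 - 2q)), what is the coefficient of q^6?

Partial fractions give a closed form: a_n = (-2)·1^n + (4)·2^n.
At n = 6: a_6 = 254.

254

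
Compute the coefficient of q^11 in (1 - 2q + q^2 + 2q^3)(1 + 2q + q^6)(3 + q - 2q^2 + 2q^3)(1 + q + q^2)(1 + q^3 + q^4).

8

(1 - 2q + q^2 + 2q^3) has coefficients 1,-2,1,2 for degrees 0…3.
(1 + 2q + q^6) has coefficients 1,2,0,0,0,0,1,0,0,0,0,0 for degrees 0…11.
Multiplying by (3 + q - 2q^2 + 2q^3) gives running coefficients 3,7,0,-2,4,0,3,1,-2,2,0,0 for degrees 0…11.
Multiplying by (1 + q + q^2) gives running coefficients 3,10,10,5,2,2,7,4,2,1,0,2 for degrees 0…11.
Finally multiplying by (1 + q^3 + q^4), the product of all factors after the first has coefficients 3,10,10,8,15,22,22,11,6,10,11,8 for degrees 0…11.
[q^11] = 1·8 − 2·11 + 1·10 + 2·6 = 8.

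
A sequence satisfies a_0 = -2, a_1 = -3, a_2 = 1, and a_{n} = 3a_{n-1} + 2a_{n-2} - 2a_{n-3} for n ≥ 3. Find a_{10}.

16015

The ordinary generating function has denominator 1 - 3z - 2z^2 + 2z^3.
Iterating the recurrence: a_0,…,a_{10} = -2, -3, 1, 1, 11, 33, 119, 401, 1375, 4689, 16015.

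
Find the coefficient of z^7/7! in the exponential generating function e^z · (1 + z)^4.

The EGF product rule gives c_7 = Σ_{k_1+k_2=7} C(7; k_1,k_2) · ∏ g_i(k_i), where e^z gives (1)^k; (1+z)^4 gives the falling factorial (4)_k.
g_1(k) for k = 0…7: 1, 1, 1, 1, 1, 1, 1, 1.
g_2(k) for k = 0…7: 1, 4, 12, 24, 24, 0, 0, 0.
c_7 = Σ_k C(7,k)·g_1(k)·g_2(7−k) = 35·1·24 + 35·1·24 + 21·1·12 + 7·1·4 + 1·1·1 = 840 + 840 + 252 + 28 + 1 = 1961.

1961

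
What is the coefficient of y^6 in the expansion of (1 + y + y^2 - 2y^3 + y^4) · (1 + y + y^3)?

(1 + y + y^2 - 2y^3 + y^4) has coefficients 1,1,1,-2,1 for degrees 0…4.
(1 + y + y^3) has coefficients 1,1,0,1,0,0,0 for degrees 0…6.
[y^6] = 1·0 + 1·0 + 1·0 − 2·1 + 1·0 = -2.

-2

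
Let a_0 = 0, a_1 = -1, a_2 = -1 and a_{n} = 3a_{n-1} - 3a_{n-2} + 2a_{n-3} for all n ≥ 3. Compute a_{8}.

The ordinary generating function has denominator 1 - 3x + 3x^2 - 2x^3.
Iterating the recurrence: a_0,…,a_{8} = 0, -1, -1, 0, 1, 1, 0, -1, -1.

-1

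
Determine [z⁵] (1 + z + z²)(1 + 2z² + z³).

(1 + z + z²) has coefficients 1,1,1 for degrees 0…2.
(1 + 2z² + z³) has coefficients 1,0,2,1,0,0 for degrees 0…5.
[z⁵] = 1·0 + 1·0 + 1·1 = 1.

1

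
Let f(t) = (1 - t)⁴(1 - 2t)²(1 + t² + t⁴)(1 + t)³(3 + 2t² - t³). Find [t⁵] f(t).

15

(1 - t)⁴ has coefficients 1,-4,6,-4,1 for degrees 0…4.
(1 - 2t)² has coefficients 1,-4,4,0,0,0 for degrees 0…5.
Multiplying by (1 + t² + t⁴) gives running coefficients 1,-4,5,-4,5,-4 for degrees 0…5.
Multiplying by (1 + t)³ gives running coefficients 1,-1,-4,0,4,4 for degrees 0…5.
Finally multiplying by (3 + 2t² - t³), the product of all factors after the first has coefficients 3,-3,-10,-3,5,16 for degrees 0…5.
[t⁵] = 1·16 − 4·5 + 6·(-3) − 4·(-10) + 1·(-3) = 15.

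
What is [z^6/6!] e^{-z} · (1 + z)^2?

19

The EGF product rule gives c_6 = Σ_{k_1+k_2=6} C(6; k_1,k_2) · ∏ g_i(k_i), where e^{-z} gives (-1)^k; (1+z)^2 gives the falling factorial (2)_k.
g_1(k) for k = 0…6: 1, -1, 1, -1, 1, -1, 1.
g_2(k) for k = 0…6: 1, 2, 2, 0, 0, 0, 0.
c_6 = Σ_k C(6,k)·g_1(k)·g_2(6−k) = 15·1·2 + 6·(-1)·2 + 1·1·1 = 30 − 12 + 1 = 19.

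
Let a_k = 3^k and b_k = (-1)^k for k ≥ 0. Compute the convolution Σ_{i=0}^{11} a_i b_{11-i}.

132860

Write out a_i and b_{11-i} for i = 0,…,11 and sum the products.
Σ = 1·(-1) + 3·1 + 9·(-1) + 27·1 + 81·(-1) + 243·1 + 729·(-1) + 2187·1 + 6561·(-1) + 19683·1 + 59049·(-1) + 177147·1 = 132860.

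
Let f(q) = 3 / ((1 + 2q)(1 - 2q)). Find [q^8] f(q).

768

Partial fractions give a closed form: a_n = (3/2)·(-2)^n + (3/2)·2^n.
At n = 8: a_8 = 768.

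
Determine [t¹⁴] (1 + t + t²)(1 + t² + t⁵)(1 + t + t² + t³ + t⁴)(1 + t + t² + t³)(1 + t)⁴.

(1 + t + t²) has coefficients 1,1,1 for degrees 0…2.
(1 + t² + t⁵) has coefficients 1,0,1,0,0,1,0,0,0,0,0,0,0,0,0 for degrees 0…14.
Multiplying by (1 + t + t² + t³ + t⁴) gives running coefficients 1,1,2,2,2,2,2,1,1,1,0,0,0,0,0 for degrees 0…14.
Multiplying by (1 + t + t² + t³) gives running coefficients 1,2,4,6,7,8,8,7,6,5,3,2,1,0,0 for degrees 0…14.
Finally multiplying by (1 + t)⁴, the product of all factors after the first has coefficients 1,6,18,38,64,90,110,121,121,111,95,75,53,33,17 for degrees 0…14.
[t¹⁴] = 1·17 + 1·33 + 1·53 = 103.

103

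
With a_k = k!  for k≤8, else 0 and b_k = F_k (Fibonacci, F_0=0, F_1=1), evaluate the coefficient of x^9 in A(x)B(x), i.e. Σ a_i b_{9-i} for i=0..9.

Write out a_i and b_{9-i} for i = 0,…,9 and sum the products.
Σ = 1·34 + 1·21 + 2·13 + 6·8 + 24·5 + 120·3 + 720·2 + 5040·1 + 40320·1 + 0·0 = 47409.

47409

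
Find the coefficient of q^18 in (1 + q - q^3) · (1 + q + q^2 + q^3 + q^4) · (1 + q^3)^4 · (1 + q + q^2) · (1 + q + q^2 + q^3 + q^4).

-14

(1 + q - q^3) has coefficients 1,1,0,-1 for degrees 0…3.
(1 + q + q^2 + q^3 + q^4) has coefficients 1,1,1,1,1,0,0,0,0,0,0,0,0,0,0,0,0,0,0 for degrees 0…18.
Multiplying by (1 + q^3)^4 gives running coefficients 1,1,1,5,5,4,10,10,6,10,10,4,5,5,1,1,1,0,0 for degrees 0…18.
Multiplying by (1 + q + q^2) gives running coefficients 1,2,3,7,11,14,19,24,26,26,26,24,19,14,11,7,3,2,1 for degrees 0…18.
Finally multiplying by (1 + q + q^2 + q^3 + q^4), the product of all factors after the first has coefficients 1,3,6,13,24,37,54,75,94,109,121,126,121,109,94,75,54,37,24 for degrees 0…18.
[q^18] = 1·24 + 1·37 − 1·75 = -14.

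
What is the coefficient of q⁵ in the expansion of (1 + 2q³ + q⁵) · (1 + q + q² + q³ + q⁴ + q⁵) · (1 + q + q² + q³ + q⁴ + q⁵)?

13

(1 + 2q³ + q⁵) has coefficients 1,0,0,2,0,1 for degrees 0…5.
(1 + q + q² + q³ + q⁴ + q⁵) has coefficients 1,1,1,1,1,1 for degrees 0…5.
Finally multiplying by (1 + q + q² + q³ + q⁴ + q⁵), the product of all factors after the first has coefficients 1,2,3,4,5,6 for degrees 0…5.
[q⁵] = 1·6 + 2·3 + 1·1 = 13.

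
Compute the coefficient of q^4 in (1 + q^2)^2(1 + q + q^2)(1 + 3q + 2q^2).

15

(1 + q^2)^2 has coefficients 1,0,2,0,1 for degrees 0…4.
(1 + q + q^2) has coefficients 1,1,1,0,0 for degrees 0…4.
Finally multiplying by (1 + 3q + 2q^2), the product of all factors after the first has coefficients 1,4,6,5,2 for degrees 0…4.
[q^4] = 1·2 + 2·6 + 1·1 = 15.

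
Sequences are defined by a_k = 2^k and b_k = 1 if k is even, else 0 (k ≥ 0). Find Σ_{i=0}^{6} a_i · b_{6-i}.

This is [x^6] in the product of the two ordinary generating functions.
Σ = 1·1 + 2·0 + 4·1 + 8·0 + 16·1 + 32·0 + 64·1 = 85.

85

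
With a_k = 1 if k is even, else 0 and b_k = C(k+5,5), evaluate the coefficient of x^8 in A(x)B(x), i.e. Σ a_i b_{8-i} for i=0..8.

This is [x^8] in the product of the two ordinary generating functions.
Σ = 1·1287 + 0·792 + 1·462 + 0·252 + 1·126 + 0·56 + 1·21 + 0·6 + 1·1 = 1897.

1897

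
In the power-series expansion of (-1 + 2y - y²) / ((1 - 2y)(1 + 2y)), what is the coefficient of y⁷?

The denominator gives the recurrence a_n = 4a_(n−2) for n ≥ 3; the numerator fixes a_0 = -1, a_1 = 2, a_2 = -5.
Iterating: -1, 2, -5, 8, -20, 32, -80, 128, so a_7 = 128.

128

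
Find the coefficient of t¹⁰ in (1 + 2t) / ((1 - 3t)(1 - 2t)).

The denominator gives the recurrence a_n = 5a_(n−1) − 6a_(n−2) for n ≥ 3; the numerator fixes a_0 = 1, a_1 = 7, a_2 = 29.
Iterating: 1, 7, 29, 103, 341, 1087, 3389, 10423, 31781, 96367, 291149, so a_10 = 291149.

291149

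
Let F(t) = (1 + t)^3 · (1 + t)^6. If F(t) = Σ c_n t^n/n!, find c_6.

60480

The EGF product rule gives c_6 = Σ_{k_1+k_2=6} C(6; k_1,k_2) · ∏ g_i(k_i), where (1+t)^3 gives the falling factorial (3)_k; (1+t)^6 gives the falling factorial (6)_k.
g_1(k) for k = 0…6: 1, 3, 6, 6, 0, 0, 0.
g_2(k) for k = 0…6: 1, 6, 30, 120, 360, 720, 720.
c_6 = Σ_k C(6,k)·g_1(k)·g_2(6−k) = 1·1·720 + 6·3·720 + 15·6·360 + 20·6·120 = 720 + 12960 + 32400 + 14400 = 60480.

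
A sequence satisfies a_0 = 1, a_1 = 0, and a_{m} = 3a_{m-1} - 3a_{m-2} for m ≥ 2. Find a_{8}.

81

The ordinary generating function has denominator 1 - 3t + 3t^2.
Iterating the recurrence: a_0,…,a_{8} = 1, 0, -3, -9, -18, -27, -27, 0, 81.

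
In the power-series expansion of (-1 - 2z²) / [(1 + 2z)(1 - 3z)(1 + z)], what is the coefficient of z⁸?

-3915

The denominator gives the recurrence a_n = 7a_(n−2) + 6a_(n−3) for n ≥ 3; the numerator fixes a_0 = -1, a_1 = 0, a_2 = -9.
Iterating: -1, 0, -9, -6, -63, -96, -477, -1050, -3915, so a_8 = -3915.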